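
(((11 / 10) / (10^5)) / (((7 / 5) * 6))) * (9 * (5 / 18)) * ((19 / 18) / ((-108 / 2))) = -209 / 3265920000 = -0.00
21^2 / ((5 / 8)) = 3528 / 5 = 705.60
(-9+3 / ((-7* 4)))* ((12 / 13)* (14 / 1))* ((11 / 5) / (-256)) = 1683 / 1664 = 1.01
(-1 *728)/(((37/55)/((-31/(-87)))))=-1241240/3219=-385.60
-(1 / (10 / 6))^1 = -3 / 5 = -0.60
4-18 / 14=19 / 7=2.71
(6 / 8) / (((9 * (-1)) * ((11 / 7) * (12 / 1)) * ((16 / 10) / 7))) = -245 / 12672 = -0.02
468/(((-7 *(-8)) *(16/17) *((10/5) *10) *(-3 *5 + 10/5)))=-153/4480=-0.03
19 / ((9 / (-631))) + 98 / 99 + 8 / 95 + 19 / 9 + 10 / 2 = -12451523 / 9405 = -1323.93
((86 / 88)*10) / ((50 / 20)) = 43 / 11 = 3.91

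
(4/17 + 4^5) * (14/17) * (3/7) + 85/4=442453/1156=382.74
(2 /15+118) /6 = 886 /45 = 19.69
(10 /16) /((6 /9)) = 15 /16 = 0.94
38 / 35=1.09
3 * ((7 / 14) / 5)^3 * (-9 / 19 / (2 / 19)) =-27 / 2000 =-0.01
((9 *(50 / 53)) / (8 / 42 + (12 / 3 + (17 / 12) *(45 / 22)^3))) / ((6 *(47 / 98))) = 6574075200 / 36348599761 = 0.18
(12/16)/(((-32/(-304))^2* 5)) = 1083/80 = 13.54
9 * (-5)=-45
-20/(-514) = 0.04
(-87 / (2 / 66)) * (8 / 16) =-2871 / 2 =-1435.50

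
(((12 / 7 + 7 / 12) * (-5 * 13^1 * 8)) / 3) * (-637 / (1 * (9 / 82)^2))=15352169560 / 729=21059217.50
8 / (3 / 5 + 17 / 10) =80 / 23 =3.48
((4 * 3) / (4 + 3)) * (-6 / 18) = -4 / 7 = -0.57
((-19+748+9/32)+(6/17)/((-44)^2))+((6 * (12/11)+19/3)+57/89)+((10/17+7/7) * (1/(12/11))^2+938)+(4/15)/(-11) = 49271856727/29291680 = 1682.11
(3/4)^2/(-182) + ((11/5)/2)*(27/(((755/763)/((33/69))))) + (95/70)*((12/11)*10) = 81090711861/2781178400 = 29.16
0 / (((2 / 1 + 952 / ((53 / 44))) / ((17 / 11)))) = 0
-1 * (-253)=253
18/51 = 6/17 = 0.35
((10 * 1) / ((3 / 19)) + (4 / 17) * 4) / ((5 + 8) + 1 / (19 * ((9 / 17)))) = 93423 / 19040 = 4.91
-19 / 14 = -1.36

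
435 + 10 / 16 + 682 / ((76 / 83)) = 179427 / 152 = 1180.44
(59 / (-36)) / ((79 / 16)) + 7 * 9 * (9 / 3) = 134143 / 711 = 188.67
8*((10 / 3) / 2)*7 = 280 / 3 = 93.33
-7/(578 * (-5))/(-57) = -7/164730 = -0.00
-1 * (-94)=94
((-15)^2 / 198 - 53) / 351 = -1141 / 7722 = -0.15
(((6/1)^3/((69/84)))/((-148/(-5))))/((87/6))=15120/24679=0.61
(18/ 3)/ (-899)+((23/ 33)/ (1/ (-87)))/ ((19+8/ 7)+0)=-3.02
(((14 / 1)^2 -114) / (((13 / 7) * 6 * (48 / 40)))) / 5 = 287 / 234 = 1.23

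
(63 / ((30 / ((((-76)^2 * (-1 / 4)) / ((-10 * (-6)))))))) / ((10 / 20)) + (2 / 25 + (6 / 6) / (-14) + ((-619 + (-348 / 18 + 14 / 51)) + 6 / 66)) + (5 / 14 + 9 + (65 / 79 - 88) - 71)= -91814430 / 103411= -887.86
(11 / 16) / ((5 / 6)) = 0.82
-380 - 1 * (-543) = 163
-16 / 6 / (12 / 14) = -28 / 9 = -3.11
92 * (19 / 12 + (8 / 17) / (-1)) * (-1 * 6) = -10442 / 17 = -614.24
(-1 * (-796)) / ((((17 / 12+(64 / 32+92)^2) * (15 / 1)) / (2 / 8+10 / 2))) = 16716 / 530245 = 0.03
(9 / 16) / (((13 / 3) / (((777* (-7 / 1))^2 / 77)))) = 114104781 / 2288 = 49870.97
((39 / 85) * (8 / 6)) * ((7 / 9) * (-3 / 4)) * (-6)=182 / 85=2.14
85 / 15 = 17 / 3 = 5.67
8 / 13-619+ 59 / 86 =-690587 / 1118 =-617.70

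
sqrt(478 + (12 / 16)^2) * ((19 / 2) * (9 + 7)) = 38 * sqrt(7657) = 3325.16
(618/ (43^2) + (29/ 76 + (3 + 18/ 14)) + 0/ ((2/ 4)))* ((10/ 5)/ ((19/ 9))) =44278587/ 9344846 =4.74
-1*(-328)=328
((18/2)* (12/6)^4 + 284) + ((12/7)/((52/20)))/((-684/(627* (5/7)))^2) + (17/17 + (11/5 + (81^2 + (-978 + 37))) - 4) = 1617943513/267540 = 6047.48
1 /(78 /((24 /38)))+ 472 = 116586 /247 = 472.01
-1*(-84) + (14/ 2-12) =79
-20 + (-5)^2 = 5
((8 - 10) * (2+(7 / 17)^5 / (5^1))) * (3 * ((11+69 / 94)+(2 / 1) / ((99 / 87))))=-54084340257 / 333666395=-162.09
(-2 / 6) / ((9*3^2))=-1 / 243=-0.00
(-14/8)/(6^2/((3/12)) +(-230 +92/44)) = 77/3692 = 0.02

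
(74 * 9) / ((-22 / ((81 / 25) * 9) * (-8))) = 242757 / 2200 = 110.34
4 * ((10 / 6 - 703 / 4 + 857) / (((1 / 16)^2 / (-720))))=-503500800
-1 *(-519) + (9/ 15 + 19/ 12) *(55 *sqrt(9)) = 3517/ 4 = 879.25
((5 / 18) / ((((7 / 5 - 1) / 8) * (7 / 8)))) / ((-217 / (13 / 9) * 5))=-1040 / 123039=-0.01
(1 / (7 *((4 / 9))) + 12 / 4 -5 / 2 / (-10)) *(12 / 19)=300 / 133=2.26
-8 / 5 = -1.60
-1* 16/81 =-16/81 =-0.20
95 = 95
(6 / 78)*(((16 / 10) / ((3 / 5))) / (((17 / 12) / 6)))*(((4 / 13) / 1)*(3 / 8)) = 288 / 2873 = 0.10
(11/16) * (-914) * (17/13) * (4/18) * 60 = -427295/39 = -10956.28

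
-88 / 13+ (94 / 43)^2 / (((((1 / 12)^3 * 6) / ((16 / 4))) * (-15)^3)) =-75720104 / 9013875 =-8.40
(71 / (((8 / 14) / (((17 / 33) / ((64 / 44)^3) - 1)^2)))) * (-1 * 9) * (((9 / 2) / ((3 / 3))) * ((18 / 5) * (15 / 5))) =-12641506481331 / 335544320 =-37674.63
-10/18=-5/9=-0.56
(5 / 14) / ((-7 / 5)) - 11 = -1103 / 98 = -11.26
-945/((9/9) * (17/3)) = -2835/17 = -166.76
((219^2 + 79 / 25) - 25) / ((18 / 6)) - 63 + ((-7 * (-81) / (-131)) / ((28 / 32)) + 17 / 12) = 625388371 / 39300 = 15913.19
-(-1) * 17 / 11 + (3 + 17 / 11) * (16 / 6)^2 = 3353 / 99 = 33.87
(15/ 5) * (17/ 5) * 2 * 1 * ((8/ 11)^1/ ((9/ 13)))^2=367744/ 16335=22.51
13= 13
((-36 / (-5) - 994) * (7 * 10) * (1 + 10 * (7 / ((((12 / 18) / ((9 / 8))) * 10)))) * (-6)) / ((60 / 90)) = 31861305 / 4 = 7965326.25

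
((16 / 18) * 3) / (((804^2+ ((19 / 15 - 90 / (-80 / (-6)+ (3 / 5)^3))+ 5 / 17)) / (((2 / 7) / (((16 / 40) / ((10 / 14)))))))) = 0.00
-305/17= -17.94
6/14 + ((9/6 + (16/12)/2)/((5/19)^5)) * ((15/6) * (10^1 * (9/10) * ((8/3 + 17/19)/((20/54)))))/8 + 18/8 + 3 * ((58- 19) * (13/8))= 65270260491/1400000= 46621.61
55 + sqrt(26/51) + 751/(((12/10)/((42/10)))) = sqrt(1326)/51 + 5367/2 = 2684.21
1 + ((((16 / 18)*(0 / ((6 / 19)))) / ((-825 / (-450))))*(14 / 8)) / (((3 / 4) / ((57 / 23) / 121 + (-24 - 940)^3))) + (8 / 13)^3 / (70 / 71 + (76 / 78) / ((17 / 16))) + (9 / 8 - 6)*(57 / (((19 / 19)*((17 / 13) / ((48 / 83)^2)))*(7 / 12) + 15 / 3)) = -733753403075117 / 19808291725651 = -37.04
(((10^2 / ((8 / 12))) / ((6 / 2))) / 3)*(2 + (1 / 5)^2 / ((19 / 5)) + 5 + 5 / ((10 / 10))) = 11410 / 57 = 200.18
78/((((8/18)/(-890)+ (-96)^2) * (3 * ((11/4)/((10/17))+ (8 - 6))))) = 0.00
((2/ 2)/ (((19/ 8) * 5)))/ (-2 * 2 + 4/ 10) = -4/ 171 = -0.02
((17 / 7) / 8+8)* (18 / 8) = 4185 / 224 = 18.68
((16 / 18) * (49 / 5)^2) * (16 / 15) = 307328 / 3375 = 91.06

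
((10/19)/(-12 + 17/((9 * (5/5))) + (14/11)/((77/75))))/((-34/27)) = 0.05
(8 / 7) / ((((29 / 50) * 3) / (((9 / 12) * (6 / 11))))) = 600 / 2233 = 0.27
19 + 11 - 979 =-949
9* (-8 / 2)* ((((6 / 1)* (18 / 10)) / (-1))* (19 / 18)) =2052 / 5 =410.40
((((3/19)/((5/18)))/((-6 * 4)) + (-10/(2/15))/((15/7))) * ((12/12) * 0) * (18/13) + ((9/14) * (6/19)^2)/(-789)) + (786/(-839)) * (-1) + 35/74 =58168508285/41262417686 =1.41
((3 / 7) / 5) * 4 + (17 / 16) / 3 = 1171 / 1680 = 0.70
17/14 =1.21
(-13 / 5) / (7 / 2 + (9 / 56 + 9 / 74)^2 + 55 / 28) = -55811392 / 119007045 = -0.47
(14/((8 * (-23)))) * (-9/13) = 0.05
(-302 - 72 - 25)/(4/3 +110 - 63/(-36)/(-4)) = -19152/5323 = -3.60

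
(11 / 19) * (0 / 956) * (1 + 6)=0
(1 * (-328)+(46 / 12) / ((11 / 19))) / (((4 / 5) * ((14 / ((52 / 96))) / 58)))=-901.49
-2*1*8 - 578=-594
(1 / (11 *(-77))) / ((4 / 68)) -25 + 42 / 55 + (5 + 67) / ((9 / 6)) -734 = -3007936 / 4235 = -710.26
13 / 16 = 0.81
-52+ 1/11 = -571/11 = -51.91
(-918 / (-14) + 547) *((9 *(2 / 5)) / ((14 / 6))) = 231552 / 245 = 945.11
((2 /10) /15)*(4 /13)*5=4 /195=0.02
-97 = -97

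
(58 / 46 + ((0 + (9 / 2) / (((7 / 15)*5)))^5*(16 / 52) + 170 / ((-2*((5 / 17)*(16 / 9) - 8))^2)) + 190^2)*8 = 36536785630846229 / 126476574224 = 288881.84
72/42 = 12/7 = 1.71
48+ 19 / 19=49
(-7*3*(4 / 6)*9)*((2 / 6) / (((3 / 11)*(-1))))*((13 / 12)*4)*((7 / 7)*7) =14014 / 3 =4671.33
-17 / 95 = -0.18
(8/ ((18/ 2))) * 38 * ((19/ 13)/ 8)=722/ 117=6.17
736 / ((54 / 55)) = 20240 / 27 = 749.63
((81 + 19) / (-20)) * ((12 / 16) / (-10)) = 3 / 8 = 0.38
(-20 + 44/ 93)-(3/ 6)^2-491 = -190009/ 372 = -510.78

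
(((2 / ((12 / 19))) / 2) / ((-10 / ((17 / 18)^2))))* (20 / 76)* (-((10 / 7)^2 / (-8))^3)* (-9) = 4515625 / 813189888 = 0.01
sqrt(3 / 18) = sqrt(6) / 6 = 0.41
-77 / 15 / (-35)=11 / 75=0.15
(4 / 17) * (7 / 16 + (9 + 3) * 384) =1084.34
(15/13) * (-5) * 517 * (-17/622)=659175/8086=81.52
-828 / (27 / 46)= -4232 / 3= -1410.67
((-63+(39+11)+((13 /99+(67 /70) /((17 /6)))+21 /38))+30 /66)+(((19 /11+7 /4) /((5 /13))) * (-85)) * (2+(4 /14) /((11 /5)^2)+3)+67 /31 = -65441894398511 /16792401780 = -3897.11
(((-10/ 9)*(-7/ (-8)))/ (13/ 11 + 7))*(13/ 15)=-1001/ 9720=-0.10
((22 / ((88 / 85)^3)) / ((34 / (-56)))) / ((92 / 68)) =-24.14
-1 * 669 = -669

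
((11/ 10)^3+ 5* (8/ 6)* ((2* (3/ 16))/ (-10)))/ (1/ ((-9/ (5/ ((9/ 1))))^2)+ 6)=7092441/ 39391000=0.18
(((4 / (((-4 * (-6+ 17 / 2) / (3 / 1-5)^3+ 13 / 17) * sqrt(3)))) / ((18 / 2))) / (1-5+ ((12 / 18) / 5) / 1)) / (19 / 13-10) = 8840 * sqrt(3) / 3969027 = 0.00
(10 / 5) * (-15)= -30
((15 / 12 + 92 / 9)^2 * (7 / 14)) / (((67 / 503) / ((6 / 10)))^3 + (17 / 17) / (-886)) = 9616295153830309 / 1433922577008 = 6706.29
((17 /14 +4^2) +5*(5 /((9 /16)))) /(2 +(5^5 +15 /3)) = 7769 /394632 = 0.02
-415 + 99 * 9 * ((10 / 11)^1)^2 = 3535 / 11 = 321.36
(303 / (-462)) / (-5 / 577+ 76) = -58277 / 6752438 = -0.01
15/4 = 3.75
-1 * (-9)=9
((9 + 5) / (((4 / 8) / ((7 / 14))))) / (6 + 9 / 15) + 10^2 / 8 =965 / 66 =14.62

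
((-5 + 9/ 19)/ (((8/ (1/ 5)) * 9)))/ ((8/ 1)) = -43/ 27360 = -0.00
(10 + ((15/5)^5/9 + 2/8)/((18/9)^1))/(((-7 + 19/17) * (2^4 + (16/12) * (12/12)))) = -0.23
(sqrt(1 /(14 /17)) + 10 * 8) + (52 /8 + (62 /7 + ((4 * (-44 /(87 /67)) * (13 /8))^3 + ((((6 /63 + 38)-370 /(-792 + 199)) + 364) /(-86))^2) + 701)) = -448292651233224577532141 /41959483290039294 + sqrt(238) /14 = -10683940.07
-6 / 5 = -1.20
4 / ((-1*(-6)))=2 / 3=0.67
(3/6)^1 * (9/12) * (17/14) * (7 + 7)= 51/8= 6.38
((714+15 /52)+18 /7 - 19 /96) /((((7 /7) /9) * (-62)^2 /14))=18782277 /799552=23.49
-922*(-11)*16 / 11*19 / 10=140144 / 5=28028.80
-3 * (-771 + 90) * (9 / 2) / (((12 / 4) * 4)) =766.12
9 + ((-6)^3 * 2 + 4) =-419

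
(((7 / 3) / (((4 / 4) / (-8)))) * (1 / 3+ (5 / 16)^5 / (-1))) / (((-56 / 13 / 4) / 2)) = 13509613 / 1179648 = 11.45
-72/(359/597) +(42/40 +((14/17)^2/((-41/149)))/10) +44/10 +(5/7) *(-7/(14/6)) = -69481712311/595530740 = -116.67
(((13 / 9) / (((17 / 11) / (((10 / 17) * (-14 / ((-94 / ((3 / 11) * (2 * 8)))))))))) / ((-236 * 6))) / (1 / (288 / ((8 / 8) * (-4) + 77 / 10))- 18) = 0.00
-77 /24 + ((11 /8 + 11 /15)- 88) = -891 /10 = -89.10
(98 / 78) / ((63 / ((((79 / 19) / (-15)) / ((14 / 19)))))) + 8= 84161 / 10530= 7.99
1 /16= 0.06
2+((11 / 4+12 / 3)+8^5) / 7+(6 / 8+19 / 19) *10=131645 / 28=4701.61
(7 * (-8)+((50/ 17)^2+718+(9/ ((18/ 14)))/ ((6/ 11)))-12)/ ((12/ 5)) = 5821765/ 20808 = 279.78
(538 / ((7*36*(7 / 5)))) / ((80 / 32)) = 269 / 441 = 0.61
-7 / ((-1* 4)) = 7 / 4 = 1.75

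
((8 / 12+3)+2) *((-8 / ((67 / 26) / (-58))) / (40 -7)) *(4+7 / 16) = 910078 / 6633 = 137.20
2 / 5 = 0.40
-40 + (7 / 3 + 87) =148 / 3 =49.33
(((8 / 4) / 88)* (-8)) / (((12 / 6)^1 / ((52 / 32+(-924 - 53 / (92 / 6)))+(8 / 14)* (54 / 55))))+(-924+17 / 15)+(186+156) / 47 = -91356472667 / 109872840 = -831.47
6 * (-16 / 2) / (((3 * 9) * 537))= -0.00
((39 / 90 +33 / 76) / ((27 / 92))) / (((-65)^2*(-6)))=-22747 / 195068250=-0.00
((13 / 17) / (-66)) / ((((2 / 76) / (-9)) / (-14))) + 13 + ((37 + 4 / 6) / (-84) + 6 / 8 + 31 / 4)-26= -2847437 / 47124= -60.42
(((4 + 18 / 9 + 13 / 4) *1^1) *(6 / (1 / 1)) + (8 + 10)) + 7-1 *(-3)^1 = 167 / 2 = 83.50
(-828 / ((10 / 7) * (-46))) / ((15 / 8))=168 / 25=6.72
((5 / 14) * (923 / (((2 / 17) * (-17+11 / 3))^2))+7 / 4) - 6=2324563 / 17920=129.72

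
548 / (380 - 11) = 548 / 369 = 1.49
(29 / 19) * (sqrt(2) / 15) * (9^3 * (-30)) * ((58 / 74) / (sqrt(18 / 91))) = -408726 * sqrt(91) / 703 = -5546.23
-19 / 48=-0.40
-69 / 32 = -2.16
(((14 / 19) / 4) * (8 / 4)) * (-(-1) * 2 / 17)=14 / 323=0.04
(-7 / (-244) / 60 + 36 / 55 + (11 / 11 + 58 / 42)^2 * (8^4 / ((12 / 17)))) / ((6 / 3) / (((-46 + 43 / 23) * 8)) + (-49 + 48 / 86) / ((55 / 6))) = -582648309649919 / 93700840716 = -6218.18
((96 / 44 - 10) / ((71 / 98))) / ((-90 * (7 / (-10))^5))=-1720000 / 2410947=-0.71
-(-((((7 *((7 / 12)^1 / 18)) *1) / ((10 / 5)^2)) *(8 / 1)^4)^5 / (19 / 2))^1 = 71201283474.07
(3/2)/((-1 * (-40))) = 3/80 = 0.04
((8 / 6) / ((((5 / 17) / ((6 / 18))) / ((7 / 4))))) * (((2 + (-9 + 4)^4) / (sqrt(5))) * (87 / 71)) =721259 * sqrt(5) / 1775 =908.61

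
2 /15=0.13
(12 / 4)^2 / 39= 3 / 13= 0.23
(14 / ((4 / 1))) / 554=7 / 1108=0.01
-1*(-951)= 951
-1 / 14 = -0.07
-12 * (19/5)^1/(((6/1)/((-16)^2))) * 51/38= -13056/5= -2611.20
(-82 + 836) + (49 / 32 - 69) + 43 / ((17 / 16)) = 395489 / 544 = 727.00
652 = 652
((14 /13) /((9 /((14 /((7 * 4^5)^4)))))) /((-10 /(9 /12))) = -0.00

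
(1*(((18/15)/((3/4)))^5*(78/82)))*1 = 1277952/128125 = 9.97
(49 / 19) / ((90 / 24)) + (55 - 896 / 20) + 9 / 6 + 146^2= 12157181 / 570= 21328.39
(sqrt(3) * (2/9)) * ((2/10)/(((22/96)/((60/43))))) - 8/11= -8/11+ 128 * sqrt(3)/473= -0.26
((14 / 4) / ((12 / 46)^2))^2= 13712209 / 5184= 2645.10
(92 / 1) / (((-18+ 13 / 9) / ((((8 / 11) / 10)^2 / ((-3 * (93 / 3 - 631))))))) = -184 / 11268125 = -0.00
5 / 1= 5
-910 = -910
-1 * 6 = -6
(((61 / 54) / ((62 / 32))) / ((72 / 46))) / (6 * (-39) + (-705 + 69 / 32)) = -89792 / 225831807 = -0.00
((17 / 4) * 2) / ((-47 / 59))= -1003 / 94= -10.67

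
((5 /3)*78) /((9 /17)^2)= 37570 /81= 463.83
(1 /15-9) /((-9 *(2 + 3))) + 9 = 6209 /675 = 9.20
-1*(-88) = 88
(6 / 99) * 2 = 4 / 33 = 0.12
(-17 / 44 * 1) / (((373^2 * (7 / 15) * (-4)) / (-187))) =-4335 / 15582448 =-0.00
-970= -970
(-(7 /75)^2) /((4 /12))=-49 /1875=-0.03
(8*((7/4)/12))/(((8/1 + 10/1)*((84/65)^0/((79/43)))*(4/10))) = 2765/9288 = 0.30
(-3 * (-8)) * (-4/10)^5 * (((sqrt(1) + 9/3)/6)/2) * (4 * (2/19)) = -0.03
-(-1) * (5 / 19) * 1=5 / 19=0.26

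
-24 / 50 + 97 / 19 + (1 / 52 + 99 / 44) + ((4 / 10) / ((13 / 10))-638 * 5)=-39307553 / 12350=-3182.80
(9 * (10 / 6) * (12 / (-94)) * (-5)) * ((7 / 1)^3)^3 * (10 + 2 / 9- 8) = 40353607000 / 47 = 858587382.98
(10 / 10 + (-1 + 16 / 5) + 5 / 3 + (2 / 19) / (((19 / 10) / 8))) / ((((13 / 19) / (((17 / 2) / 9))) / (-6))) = -488801 / 11115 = -43.98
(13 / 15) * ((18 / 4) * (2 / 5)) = 1.56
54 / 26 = 27 / 13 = 2.08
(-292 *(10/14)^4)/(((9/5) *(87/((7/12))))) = -228125/805707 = -0.28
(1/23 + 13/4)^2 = 10.85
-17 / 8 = -2.12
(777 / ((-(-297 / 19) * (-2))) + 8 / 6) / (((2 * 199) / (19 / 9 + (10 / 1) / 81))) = -0.13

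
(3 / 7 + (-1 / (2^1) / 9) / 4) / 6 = 0.07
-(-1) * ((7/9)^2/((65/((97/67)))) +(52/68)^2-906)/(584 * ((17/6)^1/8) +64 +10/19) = -3507486011404/1051235180775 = -3.34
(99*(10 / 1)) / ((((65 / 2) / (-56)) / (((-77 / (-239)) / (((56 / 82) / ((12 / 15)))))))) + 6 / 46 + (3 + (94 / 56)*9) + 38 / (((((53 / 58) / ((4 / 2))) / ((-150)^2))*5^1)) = 198118358778843 / 530240620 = 373638.59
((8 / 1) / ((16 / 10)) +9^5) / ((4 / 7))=103344.50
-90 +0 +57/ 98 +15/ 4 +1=-16595/ 196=-84.67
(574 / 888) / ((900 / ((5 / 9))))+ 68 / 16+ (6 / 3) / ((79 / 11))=257345093 / 56823120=4.53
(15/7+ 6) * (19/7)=1083/49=22.10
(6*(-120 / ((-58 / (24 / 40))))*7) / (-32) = -189 / 116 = -1.63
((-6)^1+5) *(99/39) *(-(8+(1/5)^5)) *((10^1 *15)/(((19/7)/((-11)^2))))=135799.76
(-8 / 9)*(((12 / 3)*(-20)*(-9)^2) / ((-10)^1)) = -576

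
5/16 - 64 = -1019/16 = -63.69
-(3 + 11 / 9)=-38 / 9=-4.22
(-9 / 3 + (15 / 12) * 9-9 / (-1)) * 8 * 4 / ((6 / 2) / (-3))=-552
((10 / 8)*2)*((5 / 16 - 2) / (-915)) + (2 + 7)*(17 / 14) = 149391 / 13664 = 10.93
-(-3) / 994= 3 / 994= 0.00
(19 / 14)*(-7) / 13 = -19 / 26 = -0.73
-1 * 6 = -6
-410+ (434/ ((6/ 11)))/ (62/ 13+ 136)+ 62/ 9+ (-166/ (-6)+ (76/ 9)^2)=-14748071/ 49410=-298.48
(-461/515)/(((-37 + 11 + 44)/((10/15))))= -461/13905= -0.03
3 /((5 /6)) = 18 /5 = 3.60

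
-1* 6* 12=-72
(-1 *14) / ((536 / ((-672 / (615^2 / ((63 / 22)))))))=4116 / 30972425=0.00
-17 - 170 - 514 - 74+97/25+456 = -7878/25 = -315.12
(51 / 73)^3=132651 / 389017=0.34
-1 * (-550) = 550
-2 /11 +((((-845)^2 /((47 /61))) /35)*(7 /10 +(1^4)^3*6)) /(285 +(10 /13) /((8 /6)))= 1517030341 /2442825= 621.01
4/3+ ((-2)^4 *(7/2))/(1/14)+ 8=2380/3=793.33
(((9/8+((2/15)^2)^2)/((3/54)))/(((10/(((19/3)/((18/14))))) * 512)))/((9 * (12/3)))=60615149/111974400000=0.00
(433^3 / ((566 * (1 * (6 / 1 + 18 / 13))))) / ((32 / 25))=26384389525 / 1738752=15174.33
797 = 797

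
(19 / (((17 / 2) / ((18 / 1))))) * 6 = 4104 / 17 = 241.41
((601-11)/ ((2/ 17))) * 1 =5015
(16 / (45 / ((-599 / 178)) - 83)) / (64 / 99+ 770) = -474408 / 2202111869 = -0.00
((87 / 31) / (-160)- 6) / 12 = -0.50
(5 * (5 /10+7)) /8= 75 /16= 4.69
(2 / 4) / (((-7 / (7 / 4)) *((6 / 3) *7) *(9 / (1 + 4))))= -5 / 1008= -0.00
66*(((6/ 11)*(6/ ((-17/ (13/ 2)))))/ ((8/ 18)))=-185.82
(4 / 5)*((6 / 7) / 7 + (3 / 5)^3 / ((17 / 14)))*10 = 250176 / 104125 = 2.40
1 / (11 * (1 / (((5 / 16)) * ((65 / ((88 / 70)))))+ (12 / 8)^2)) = 45500 / 1157101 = 0.04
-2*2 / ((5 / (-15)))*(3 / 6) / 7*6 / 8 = 9 / 14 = 0.64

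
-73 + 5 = -68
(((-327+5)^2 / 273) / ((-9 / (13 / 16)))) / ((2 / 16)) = -7406 / 27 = -274.30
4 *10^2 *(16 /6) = 3200 /3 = 1066.67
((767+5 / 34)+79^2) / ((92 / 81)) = 19300437 / 3128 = 6170.22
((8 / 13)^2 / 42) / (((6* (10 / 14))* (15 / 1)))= 16 / 114075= 0.00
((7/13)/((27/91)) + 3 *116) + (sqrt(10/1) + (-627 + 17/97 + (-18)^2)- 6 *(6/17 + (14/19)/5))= sqrt(10) + 186056293/4229685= 47.15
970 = 970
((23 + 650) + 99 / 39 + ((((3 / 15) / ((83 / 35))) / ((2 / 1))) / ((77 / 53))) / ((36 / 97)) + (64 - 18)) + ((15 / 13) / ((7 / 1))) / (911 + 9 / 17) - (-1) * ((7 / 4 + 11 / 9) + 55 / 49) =2452590844273 / 3379567191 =725.71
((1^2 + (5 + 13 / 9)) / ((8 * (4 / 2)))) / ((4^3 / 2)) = 67 / 4608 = 0.01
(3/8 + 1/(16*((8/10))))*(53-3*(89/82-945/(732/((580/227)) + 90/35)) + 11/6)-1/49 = 1048518382673/37723812672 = 27.79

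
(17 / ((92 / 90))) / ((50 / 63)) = 9639 / 460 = 20.95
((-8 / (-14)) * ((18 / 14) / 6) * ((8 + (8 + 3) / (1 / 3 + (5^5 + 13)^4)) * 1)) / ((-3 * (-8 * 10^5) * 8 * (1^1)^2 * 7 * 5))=465428522582101 / 319283966491316758400000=0.00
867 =867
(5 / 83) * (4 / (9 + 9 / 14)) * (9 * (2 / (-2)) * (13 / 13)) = -56 / 249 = -0.22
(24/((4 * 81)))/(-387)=-2/10449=-0.00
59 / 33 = 1.79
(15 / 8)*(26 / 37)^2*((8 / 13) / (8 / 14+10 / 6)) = 16380 / 64343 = 0.25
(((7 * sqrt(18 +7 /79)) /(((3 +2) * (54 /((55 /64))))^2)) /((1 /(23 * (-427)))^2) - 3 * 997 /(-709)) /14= 2991 /9926 +11670696961 * sqrt(112891) /1887141888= 2078.19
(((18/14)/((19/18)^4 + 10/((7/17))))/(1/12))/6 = 1889568/18758167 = 0.10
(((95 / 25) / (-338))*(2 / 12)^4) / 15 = -19 / 32853600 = -0.00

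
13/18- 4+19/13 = -425/234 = -1.82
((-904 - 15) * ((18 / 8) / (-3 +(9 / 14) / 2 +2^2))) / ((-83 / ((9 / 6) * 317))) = 55060047 / 6142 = 8964.51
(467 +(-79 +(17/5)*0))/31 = 388/31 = 12.52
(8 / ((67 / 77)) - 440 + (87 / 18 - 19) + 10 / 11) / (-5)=1963649 / 22110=88.81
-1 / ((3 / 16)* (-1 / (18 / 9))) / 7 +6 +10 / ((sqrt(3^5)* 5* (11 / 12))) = 8* sqrt(3) / 99 +158 / 21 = 7.66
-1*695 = -695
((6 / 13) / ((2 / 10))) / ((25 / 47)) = 282 / 65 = 4.34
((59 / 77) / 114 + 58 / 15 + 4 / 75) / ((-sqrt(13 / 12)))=-3.77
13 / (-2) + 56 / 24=-25 / 6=-4.17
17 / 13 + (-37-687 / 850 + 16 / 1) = -226531 / 11050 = -20.50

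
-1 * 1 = -1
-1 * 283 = -283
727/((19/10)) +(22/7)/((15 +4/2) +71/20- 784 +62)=713927450/1865857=382.63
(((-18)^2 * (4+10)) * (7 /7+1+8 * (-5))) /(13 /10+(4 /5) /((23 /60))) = -2086560 /41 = -50891.71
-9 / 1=-9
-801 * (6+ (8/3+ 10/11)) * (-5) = 421860/11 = 38350.91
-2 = -2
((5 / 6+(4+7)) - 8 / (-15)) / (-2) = -371 / 60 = -6.18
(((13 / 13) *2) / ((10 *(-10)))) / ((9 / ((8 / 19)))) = -4 / 4275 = -0.00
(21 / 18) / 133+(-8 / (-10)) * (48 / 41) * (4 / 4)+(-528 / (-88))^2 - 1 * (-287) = 7570603 / 23370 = 323.95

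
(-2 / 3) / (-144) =1 / 216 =0.00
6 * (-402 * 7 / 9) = -1876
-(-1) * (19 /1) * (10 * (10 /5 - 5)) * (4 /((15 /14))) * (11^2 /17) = -257488 /17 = -15146.35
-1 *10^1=-10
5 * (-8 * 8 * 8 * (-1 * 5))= 12800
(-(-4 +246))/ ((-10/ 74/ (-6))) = -53724/ 5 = -10744.80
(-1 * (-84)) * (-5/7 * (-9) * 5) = 2700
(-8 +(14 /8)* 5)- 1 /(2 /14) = -25 /4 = -6.25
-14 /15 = -0.93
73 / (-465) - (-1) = 392 / 465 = 0.84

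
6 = 6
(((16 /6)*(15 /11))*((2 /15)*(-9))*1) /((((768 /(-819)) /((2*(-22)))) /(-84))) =17199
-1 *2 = -2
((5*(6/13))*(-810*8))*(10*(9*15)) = -262440000/13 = -20187692.31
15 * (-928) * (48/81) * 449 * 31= -1033346560/9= -114816284.44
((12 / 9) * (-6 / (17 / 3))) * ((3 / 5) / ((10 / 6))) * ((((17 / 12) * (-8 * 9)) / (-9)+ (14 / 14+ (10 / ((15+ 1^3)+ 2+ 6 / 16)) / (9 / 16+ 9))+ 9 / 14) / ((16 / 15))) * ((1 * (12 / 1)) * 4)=-4221036 / 14161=-298.07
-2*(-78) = 156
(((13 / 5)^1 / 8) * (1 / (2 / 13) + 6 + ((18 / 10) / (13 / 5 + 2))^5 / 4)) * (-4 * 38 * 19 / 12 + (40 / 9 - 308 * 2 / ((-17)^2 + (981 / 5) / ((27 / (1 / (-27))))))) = -131207454292940909 / 135475236908640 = -968.50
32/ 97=0.33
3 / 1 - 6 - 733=-736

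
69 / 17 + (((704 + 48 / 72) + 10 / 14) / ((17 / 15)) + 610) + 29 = 150589 / 119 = 1265.45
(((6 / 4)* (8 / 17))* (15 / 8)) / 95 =9 / 646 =0.01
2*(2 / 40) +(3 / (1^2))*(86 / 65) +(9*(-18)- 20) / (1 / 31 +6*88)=3.72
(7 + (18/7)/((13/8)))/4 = 781/364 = 2.15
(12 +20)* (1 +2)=96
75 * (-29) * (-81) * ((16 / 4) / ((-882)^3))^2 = 725 / 121083580434348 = 0.00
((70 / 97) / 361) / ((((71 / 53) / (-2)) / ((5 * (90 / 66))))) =-556500 / 27348277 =-0.02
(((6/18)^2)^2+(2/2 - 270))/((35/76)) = -1655888/2835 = -584.09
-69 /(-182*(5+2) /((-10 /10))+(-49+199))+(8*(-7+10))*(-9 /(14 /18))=-2768739 /9968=-277.76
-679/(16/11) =-466.81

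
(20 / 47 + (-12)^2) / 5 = 6788 / 235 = 28.89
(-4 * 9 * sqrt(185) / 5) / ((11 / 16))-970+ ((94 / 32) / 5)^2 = -6205791 / 6400-576 * sqrt(185) / 55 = -1112.10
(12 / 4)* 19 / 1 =57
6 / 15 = 2 / 5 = 0.40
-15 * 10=-150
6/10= 3/5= 0.60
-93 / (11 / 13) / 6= -403 / 22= -18.32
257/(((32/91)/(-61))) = -44581.47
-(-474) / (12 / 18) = 711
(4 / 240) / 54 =0.00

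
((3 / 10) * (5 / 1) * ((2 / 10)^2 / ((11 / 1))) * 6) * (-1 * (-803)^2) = -527571 / 25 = -21102.84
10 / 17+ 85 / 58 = 2025 / 986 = 2.05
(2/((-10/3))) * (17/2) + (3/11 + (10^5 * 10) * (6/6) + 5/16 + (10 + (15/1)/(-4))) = 880001527/880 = 1000001.74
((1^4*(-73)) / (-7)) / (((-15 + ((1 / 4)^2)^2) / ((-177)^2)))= -585476352 / 26873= -21786.79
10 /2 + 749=754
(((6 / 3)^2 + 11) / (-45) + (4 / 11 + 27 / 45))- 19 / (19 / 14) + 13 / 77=-15247 / 1155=-13.20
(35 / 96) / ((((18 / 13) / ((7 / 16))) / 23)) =73255 / 27648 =2.65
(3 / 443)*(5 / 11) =0.00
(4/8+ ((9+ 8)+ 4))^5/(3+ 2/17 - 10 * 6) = -2499143531/30944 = -80763.43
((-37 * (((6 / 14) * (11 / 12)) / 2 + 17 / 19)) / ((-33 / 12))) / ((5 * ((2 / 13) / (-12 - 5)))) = -9493497 / 29260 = -324.45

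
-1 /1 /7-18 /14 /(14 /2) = -16 /49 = -0.33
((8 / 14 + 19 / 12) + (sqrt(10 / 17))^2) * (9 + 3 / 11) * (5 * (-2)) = -19585 / 77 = -254.35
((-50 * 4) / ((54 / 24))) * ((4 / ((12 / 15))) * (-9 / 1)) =4000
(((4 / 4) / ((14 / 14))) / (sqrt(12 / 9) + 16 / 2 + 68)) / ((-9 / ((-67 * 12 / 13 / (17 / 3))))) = 15276 / 957151-134 * sqrt(3) / 957151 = 0.02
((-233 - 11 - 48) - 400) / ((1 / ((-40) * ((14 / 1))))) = 387520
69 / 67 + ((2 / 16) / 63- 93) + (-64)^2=135208147 / 33768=4004.03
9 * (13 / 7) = 117 / 7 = 16.71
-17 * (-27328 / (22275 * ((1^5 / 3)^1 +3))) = 232288 / 37125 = 6.26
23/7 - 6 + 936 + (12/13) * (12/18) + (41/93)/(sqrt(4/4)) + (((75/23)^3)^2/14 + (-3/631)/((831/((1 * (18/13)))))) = 446810635901051871367/437956000400063418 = 1020.22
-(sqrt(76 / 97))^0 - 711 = -712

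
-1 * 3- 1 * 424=-427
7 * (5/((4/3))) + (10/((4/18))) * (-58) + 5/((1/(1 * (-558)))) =-21495/4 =-5373.75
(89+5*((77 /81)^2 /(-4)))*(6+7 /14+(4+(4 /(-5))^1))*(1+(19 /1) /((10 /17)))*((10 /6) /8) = 8276488819 /1399680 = 5913.13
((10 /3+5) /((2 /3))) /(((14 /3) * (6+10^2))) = 0.03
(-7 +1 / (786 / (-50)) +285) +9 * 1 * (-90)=-209101 / 393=-532.06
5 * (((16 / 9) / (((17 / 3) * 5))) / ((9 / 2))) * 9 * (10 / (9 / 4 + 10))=1280 / 2499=0.51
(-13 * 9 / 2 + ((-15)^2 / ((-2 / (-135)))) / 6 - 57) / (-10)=-9663 / 40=-241.58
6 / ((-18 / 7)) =-7 / 3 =-2.33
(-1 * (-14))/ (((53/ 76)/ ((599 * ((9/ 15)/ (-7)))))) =-273144/ 265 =-1030.73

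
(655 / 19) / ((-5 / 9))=-1179 / 19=-62.05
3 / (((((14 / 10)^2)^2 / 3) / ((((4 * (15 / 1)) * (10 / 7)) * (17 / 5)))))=11475000 / 16807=682.75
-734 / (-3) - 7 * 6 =608 / 3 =202.67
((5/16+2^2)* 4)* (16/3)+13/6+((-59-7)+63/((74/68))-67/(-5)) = 110399/1110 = 99.46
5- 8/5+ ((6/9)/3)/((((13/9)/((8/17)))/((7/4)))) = 3897/1105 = 3.53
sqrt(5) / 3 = 0.75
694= 694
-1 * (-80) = 80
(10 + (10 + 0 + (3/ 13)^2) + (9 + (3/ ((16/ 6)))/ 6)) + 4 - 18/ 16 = 86841/ 2704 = 32.12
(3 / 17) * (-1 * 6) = -18 / 17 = -1.06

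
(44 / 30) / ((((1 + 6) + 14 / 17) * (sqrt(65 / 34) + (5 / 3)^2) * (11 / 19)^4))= 23787012 / 29786449 - 6296562 * sqrt(2210) / 744661225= 0.40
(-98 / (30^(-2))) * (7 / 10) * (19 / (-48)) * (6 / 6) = 97755 / 4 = 24438.75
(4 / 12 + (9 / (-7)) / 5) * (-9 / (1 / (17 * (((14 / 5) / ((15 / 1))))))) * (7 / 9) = -1904 / 1125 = -1.69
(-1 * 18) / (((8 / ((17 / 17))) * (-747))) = 1 / 332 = 0.00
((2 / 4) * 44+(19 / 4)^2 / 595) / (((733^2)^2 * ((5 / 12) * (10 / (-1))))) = -629403 / 34352856872999000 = -0.00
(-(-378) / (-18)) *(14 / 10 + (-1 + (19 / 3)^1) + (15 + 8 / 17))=-39634 / 85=-466.28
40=40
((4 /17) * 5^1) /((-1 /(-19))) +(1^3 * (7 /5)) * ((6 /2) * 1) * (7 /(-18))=10567 /510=20.72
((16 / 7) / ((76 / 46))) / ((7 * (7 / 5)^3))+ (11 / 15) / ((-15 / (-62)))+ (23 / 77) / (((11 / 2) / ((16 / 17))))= 466183444442 / 147795295725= 3.15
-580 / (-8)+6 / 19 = 72.82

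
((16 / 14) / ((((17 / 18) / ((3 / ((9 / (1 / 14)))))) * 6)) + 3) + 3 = 5002 / 833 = 6.00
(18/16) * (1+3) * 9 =40.50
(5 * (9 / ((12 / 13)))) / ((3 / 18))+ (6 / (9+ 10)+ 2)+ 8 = 11507 / 38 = 302.82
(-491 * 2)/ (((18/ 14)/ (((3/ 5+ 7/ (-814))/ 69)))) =-8272859/ 1263735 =-6.55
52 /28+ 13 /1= 104 /7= 14.86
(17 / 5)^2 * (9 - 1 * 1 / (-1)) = 578 / 5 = 115.60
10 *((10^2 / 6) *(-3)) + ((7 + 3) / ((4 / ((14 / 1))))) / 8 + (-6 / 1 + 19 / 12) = -12001 / 24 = -500.04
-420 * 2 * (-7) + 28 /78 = 229334 /39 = 5880.36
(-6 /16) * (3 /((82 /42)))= -189 /328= -0.58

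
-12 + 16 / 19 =-11.16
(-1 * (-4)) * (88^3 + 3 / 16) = 10903555 / 4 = 2725888.75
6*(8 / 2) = 24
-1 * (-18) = 18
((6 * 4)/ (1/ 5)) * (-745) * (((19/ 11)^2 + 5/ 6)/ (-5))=8257580/ 121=68244.46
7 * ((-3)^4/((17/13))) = 7371/17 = 433.59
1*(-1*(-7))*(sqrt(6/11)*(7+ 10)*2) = 238*sqrt(66)/11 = 175.77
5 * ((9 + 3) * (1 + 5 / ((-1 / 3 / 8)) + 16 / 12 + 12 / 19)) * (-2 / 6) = 2340.70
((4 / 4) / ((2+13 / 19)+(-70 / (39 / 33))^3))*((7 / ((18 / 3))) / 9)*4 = -584402 / 234198403731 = -0.00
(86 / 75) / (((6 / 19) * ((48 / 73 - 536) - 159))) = -59641 / 11404575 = -0.01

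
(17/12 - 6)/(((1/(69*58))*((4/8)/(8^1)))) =-293480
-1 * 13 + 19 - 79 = -73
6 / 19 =0.32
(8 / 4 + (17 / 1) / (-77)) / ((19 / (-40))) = -3.75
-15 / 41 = -0.37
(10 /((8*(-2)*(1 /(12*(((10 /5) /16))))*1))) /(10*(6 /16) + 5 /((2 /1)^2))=-3 /16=-0.19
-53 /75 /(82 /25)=-53 /246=-0.22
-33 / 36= -11 / 12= -0.92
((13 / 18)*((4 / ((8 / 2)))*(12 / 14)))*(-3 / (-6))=0.31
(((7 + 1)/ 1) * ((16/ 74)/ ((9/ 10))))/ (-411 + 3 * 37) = -32/ 4995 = -0.01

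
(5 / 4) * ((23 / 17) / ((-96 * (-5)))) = 23 / 6528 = 0.00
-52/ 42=-26/ 21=-1.24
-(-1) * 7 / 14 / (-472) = -1 / 944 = -0.00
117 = 117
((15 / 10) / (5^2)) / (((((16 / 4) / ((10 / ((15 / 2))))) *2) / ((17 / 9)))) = 17 / 900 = 0.02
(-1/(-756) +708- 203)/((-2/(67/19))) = -25579327/28728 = -890.40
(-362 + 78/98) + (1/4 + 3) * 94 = -5459/98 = -55.70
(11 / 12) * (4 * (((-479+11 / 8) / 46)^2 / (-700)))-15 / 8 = -693832451 / 284390400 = -2.44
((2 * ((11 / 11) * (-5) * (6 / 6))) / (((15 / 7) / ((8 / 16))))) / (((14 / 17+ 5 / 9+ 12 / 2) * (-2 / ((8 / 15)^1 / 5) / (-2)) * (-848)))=119 / 2991850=0.00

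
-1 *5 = -5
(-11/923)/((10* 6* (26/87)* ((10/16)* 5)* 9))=-319/13498875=-0.00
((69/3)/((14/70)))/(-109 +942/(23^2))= -60835/56719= -1.07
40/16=5/2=2.50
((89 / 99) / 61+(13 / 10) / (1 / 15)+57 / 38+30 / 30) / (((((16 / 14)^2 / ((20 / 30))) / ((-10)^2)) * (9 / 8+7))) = 32572015 / 235521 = 138.30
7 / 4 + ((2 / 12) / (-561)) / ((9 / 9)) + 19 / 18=6295 / 2244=2.81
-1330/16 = -83.12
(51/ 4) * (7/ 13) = 357/ 52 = 6.87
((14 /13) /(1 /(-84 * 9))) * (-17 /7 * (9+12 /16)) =19278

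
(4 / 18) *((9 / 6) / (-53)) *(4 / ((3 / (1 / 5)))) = -4 / 2385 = -0.00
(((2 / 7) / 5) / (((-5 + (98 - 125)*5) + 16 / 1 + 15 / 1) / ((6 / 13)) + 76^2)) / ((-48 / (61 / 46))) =-61 / 214059160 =-0.00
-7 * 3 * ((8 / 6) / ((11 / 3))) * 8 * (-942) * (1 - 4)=-172642.91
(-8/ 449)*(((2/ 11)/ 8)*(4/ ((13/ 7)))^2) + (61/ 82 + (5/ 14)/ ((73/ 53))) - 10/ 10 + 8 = 139923962257/ 17487611141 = 8.00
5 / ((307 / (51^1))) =255 / 307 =0.83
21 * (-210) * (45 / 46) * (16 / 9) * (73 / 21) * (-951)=583153200 / 23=25354486.96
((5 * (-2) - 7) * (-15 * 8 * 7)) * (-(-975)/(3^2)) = 1547000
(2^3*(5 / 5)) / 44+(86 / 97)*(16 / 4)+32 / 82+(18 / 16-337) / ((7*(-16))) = 278980509 / 39197312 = 7.12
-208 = -208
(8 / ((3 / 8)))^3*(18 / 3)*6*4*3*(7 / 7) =4194304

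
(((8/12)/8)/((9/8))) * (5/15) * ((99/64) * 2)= 11/144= 0.08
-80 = -80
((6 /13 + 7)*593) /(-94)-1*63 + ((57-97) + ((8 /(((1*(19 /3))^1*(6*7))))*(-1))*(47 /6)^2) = -151.92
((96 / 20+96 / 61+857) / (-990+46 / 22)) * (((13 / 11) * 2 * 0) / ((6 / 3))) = 0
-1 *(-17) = 17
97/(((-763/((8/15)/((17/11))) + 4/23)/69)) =-13546632/4474643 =-3.03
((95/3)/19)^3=4.63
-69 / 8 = -8.62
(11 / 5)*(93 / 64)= 1023 / 320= 3.20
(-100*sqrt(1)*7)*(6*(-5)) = 21000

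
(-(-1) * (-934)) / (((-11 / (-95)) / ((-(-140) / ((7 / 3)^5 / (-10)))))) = 4312278000 / 26411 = 163275.83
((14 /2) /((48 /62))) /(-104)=-0.09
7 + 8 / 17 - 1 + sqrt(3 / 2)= sqrt(6) / 2 + 110 / 17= 7.70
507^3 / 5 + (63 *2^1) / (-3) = 130323633 / 5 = 26064726.60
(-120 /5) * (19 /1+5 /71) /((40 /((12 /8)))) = -6093 /355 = -17.16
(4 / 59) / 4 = 1 / 59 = 0.02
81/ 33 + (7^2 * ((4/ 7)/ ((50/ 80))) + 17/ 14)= 37321/ 770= 48.47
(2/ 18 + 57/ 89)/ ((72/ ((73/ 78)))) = 21973/ 2249208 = 0.01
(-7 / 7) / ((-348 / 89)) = 89 / 348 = 0.26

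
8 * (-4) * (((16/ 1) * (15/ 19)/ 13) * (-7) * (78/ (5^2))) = 64512/ 95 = 679.07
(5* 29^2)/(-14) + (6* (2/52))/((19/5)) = -1038425/3458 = -300.30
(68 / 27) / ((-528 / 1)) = -17 / 3564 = -0.00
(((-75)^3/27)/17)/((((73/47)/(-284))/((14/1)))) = 2919875000/1241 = 2352840.45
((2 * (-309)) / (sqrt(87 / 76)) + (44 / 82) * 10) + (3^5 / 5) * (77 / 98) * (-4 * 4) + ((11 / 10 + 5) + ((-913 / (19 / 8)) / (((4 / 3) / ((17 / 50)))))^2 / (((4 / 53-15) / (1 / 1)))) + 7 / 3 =-54485788243447 / 43903466250-412 * sqrt(1653) / 29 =-1818.65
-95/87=-1.09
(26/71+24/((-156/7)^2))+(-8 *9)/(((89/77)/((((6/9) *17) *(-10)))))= 45237926107/6407466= 7060.19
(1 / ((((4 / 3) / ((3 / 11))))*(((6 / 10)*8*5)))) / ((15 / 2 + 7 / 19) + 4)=57 / 79376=0.00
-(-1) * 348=348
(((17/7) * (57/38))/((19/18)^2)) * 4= 33048/2527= 13.08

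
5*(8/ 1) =40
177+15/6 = 359/2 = 179.50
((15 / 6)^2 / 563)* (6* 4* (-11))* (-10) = 16500 / 563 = 29.31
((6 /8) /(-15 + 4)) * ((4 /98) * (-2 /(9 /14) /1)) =2 /231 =0.01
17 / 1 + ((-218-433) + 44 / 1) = -590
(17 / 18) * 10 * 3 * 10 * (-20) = -17000 / 3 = -5666.67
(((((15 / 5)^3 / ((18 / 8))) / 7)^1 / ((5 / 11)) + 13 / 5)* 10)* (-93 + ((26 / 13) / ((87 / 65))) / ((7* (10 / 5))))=-25231112 / 4263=-5918.63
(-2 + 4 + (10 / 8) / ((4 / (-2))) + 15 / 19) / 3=329 / 456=0.72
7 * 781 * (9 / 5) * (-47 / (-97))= 2312541 / 485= 4768.13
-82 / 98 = -0.84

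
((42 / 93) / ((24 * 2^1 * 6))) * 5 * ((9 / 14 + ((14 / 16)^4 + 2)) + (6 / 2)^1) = 297665 / 6094848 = 0.05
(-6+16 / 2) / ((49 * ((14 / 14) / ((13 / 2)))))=0.27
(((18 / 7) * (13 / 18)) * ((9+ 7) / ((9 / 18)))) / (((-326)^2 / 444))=46176 / 185983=0.25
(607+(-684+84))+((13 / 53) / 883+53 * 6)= 15209688 / 46799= 325.00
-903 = -903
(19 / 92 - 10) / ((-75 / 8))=1802 / 1725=1.04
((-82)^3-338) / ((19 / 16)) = -8827296 / 19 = -464594.53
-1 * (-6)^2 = -36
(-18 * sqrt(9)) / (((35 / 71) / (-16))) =61344 / 35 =1752.69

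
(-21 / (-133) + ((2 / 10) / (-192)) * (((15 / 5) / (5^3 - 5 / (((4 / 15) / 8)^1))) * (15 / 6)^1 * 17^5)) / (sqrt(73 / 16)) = 26986883 * sqrt(73) / 1109600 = 207.80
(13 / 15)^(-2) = 1.33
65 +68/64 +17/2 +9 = 1337/16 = 83.56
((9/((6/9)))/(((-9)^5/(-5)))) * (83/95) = 83/83106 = 0.00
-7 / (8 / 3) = -21 / 8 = -2.62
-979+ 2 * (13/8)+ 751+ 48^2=8317/4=2079.25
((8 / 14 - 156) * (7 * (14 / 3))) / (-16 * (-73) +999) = -2.34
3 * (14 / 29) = 42 / 29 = 1.45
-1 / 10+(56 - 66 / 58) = 15881 / 290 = 54.76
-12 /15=-4 /5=-0.80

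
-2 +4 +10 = 12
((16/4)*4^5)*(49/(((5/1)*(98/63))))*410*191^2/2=192983906304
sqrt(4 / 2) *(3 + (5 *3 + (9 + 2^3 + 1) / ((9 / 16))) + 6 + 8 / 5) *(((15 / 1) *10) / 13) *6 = 51840 *sqrt(2) / 13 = 5639.45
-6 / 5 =-1.20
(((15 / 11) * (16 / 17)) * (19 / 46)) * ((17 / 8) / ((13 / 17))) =4845 / 3289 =1.47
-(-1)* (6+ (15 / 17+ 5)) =202 / 17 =11.88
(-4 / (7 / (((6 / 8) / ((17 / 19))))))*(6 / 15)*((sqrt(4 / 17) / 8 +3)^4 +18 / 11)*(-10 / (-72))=-1280847665 / 581070336 - 46531*sqrt(17) / 1100512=-2.38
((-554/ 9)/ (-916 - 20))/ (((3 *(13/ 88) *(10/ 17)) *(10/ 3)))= 51799/ 684450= 0.08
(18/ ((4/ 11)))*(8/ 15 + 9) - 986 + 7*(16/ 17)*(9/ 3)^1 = -84037/ 170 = -494.34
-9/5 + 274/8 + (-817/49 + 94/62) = 525351/30380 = 17.29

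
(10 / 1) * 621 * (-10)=-62100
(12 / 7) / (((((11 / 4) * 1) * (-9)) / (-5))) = 80 / 231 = 0.35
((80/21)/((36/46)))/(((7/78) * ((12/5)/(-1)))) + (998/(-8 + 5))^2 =146382688/1323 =110644.51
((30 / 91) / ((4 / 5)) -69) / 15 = -4161 / 910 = -4.57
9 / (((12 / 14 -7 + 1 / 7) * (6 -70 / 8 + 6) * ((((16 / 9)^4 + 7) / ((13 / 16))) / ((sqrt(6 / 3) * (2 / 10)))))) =-19683 * sqrt(2) / 4458520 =-0.01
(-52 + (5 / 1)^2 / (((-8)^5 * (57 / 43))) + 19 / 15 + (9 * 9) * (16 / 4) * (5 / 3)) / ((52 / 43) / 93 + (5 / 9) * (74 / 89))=1626227584867143 / 1578563338240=1030.19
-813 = -813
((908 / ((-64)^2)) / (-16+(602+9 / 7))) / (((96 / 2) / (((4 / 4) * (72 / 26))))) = 4767 / 218902528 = 0.00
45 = 45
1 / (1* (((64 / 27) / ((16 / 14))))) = 27 / 56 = 0.48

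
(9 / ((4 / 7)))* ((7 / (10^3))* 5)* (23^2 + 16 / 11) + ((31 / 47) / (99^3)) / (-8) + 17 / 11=293.96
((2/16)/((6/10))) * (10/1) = 25/12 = 2.08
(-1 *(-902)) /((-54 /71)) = -32021 /27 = -1185.96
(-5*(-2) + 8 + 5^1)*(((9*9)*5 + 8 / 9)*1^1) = 84019 / 9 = 9335.44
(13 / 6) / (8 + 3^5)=13 / 1506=0.01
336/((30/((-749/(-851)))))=41944/4255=9.86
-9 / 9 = -1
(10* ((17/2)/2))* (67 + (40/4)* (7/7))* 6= 19635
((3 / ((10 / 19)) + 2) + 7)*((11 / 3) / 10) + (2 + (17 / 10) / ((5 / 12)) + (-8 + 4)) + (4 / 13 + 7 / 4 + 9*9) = 58843 / 650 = 90.53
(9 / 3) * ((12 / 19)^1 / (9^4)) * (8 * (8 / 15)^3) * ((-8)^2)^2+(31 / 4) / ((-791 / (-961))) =1604976046571 / 147907903500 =10.85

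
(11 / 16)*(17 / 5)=187 / 80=2.34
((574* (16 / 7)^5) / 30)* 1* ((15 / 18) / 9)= 110.53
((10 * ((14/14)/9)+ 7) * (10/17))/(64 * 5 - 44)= 365/21114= 0.02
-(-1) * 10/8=5/4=1.25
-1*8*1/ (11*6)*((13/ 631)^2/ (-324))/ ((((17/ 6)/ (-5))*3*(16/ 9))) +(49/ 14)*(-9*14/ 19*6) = -42554345586407/ 305567863128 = -139.26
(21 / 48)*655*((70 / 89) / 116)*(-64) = -320950 / 2581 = -124.35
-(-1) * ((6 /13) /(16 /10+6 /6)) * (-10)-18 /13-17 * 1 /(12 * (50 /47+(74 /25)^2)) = -1933884151 /585325416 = -3.30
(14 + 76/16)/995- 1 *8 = -6353/796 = -7.98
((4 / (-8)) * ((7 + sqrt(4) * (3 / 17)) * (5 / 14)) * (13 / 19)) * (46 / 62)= -186875 / 280364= -0.67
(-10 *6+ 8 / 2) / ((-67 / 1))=56 / 67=0.84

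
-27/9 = -3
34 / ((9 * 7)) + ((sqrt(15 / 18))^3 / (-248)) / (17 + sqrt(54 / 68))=-1445 * sqrt(30) / 43742736 + 5 * sqrt(85) / 4860304 + 34 / 63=0.54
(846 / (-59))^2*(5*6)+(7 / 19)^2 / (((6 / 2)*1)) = 6168.24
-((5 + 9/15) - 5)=-3/5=-0.60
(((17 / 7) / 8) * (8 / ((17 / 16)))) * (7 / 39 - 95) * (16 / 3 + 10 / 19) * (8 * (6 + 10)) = -2529550336 / 15561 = -162557.06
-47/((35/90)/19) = -16074/7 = -2296.29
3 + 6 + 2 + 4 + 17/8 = 137/8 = 17.12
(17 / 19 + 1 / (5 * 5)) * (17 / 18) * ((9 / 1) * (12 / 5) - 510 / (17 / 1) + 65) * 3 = 356014 / 2375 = 149.90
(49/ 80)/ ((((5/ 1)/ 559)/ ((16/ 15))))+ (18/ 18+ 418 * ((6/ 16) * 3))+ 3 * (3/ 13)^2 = 138018691/ 253500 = 544.45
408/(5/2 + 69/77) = 62832/523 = 120.14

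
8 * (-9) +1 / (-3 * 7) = -72.05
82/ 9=9.11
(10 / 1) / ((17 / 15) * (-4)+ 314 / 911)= -2.39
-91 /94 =-0.97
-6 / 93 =-2 / 31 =-0.06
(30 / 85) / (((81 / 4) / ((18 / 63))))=0.00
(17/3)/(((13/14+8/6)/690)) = 32844/19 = 1728.63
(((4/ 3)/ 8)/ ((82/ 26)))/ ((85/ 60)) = 26/ 697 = 0.04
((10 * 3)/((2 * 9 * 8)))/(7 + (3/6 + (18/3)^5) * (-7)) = -5/1306284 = -0.00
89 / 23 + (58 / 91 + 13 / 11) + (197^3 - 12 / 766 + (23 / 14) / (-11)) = 134830975109899 / 17635618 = 7645378.52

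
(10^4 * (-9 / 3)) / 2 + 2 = -14998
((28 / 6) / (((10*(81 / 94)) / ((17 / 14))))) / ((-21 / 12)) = -3196 / 8505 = -0.38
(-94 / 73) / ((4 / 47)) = -2209 / 146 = -15.13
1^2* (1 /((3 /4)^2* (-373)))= -16 /3357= -0.00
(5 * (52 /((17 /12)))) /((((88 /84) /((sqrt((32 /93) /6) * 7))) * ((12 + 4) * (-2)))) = -9555 * sqrt(31) /5797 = -9.18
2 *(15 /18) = 5 /3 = 1.67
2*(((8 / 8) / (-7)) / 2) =-1 / 7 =-0.14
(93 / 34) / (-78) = -31 / 884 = -0.04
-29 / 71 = -0.41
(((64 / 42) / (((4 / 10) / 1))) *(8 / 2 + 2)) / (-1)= -160 / 7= -22.86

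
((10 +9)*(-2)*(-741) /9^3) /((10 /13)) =61009 /1215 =50.21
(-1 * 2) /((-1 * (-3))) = -2 /3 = -0.67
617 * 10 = 6170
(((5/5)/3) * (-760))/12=-190/9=-21.11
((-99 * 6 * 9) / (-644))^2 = 7144929 / 103684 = 68.91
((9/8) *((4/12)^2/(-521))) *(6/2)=-3/4168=-0.00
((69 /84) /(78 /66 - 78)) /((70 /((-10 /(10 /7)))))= 253 /236600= 0.00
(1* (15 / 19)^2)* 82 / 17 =3.01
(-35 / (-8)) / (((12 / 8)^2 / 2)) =35 / 9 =3.89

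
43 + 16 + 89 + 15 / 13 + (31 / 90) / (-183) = 31934927 / 214110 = 149.15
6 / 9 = 2 / 3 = 0.67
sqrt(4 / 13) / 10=sqrt(13) / 65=0.06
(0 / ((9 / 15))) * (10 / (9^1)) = 0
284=284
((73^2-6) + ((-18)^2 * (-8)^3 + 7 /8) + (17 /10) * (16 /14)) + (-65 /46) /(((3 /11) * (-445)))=-276083440931 /1719480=-160562.17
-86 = -86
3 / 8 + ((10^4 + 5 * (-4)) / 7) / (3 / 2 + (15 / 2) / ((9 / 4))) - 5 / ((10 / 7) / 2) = 468281 / 1624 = 288.35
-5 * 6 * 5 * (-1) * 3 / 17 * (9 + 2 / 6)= 4200 / 17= 247.06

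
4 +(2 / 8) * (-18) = -1 / 2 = -0.50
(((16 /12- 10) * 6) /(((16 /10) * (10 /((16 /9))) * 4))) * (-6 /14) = 13 /21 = 0.62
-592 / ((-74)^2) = -4 / 37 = -0.11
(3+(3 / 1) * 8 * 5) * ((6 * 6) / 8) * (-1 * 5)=-5535 / 2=-2767.50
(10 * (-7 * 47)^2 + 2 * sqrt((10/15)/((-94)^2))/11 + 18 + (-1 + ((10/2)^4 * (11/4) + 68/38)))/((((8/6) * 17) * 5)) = sqrt(6)/175780 + 247185639/25840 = 9566.01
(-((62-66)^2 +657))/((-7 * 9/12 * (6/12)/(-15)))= -26920/7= -3845.71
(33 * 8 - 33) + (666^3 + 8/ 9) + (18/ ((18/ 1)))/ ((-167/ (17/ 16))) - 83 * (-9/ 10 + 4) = 35519890454843/ 120240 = 295408270.58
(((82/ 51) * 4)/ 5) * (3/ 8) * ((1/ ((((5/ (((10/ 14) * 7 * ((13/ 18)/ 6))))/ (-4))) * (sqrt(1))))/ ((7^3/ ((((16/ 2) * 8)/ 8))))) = -4264/ 787185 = -0.01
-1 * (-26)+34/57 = 1516/57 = 26.60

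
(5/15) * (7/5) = 7/15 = 0.47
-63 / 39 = -21 / 13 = -1.62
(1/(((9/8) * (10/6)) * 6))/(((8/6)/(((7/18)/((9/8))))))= 28/1215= 0.02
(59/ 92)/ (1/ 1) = 59/ 92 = 0.64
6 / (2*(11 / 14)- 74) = -14 / 169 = -0.08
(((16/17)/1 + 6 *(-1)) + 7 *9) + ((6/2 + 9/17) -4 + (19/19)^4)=994/17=58.47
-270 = -270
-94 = -94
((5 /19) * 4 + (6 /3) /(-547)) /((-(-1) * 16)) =5451 /83144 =0.07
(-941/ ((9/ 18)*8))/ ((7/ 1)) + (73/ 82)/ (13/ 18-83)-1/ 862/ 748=-9213342832305/ 274060104472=-33.62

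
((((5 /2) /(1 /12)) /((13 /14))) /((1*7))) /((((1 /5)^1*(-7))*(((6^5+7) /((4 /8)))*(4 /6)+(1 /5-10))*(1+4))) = -0.00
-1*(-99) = 99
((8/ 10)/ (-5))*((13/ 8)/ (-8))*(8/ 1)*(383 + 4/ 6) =14963/ 150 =99.75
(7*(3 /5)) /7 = 3 /5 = 0.60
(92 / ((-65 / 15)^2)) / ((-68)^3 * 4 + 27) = -828 / 212551469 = -0.00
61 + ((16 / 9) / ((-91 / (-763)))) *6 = 5867 / 39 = 150.44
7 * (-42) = -294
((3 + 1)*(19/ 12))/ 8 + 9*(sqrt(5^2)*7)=7579/ 24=315.79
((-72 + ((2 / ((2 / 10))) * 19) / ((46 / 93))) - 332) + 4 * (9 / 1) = 371 / 23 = 16.13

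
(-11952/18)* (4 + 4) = -5312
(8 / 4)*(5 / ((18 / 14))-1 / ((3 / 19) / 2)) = -158 / 9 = -17.56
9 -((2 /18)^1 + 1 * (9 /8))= 559 /72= 7.76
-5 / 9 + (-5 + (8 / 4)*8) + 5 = 139 / 9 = 15.44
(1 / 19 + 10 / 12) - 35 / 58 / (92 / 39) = 0.63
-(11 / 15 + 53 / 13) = -938 / 195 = -4.81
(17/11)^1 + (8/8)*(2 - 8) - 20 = -269/11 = -24.45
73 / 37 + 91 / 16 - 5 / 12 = 12865 / 1776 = 7.24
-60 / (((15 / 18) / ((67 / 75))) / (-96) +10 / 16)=-154368 / 1583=-97.52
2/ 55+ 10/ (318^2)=0.04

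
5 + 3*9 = 32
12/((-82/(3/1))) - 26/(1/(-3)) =3180/41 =77.56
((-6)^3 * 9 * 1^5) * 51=-99144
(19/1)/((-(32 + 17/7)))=-133/241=-0.55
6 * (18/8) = 27/2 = 13.50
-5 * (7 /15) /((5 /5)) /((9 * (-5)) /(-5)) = -7 /27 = -0.26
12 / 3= 4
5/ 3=1.67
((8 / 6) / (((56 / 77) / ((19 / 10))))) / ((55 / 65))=247 / 60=4.12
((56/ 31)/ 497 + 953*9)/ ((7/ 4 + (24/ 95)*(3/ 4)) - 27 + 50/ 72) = -16140677175/ 45853433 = -352.01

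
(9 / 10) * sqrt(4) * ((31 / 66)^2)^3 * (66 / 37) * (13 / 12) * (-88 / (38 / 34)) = -196138313501 / 66696197040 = -2.94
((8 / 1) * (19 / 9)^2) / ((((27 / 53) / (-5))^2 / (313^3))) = 6219019941710600 / 59049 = 105319648795.25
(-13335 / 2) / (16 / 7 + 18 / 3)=-804.70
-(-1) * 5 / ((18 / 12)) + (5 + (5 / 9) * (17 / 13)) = 1060 / 117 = 9.06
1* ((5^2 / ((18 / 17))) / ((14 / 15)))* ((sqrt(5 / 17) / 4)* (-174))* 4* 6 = -10875* sqrt(85) / 7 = -14323.22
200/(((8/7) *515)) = 35/103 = 0.34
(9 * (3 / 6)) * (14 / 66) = 21 / 22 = 0.95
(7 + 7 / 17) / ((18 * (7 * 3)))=1 / 51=0.02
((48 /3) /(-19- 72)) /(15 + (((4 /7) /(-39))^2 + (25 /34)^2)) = -15148224 /1338931981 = -0.01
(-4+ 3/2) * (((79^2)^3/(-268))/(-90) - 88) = -243085332961/9648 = -25195411.79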